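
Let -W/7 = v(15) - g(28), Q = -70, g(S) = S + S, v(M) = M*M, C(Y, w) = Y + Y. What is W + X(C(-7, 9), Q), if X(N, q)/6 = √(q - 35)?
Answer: -1183 + 6*I*√105 ≈ -1183.0 + 61.482*I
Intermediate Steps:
C(Y, w) = 2*Y
v(M) = M²
g(S) = 2*S
X(N, q) = 6*√(-35 + q) (X(N, q) = 6*√(q - 35) = 6*√(-35 + q))
W = -1183 (W = -7*(15² - 2*28) = -7*(225 - 1*56) = -7*(225 - 56) = -7*169 = -1183)
W + X(C(-7, 9), Q) = -1183 + 6*√(-35 - 70) = -1183 + 6*√(-105) = -1183 + 6*(I*√105) = -1183 + 6*I*√105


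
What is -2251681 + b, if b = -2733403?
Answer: -4985084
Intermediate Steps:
-2251681 + b = -2251681 - 2733403 = -4985084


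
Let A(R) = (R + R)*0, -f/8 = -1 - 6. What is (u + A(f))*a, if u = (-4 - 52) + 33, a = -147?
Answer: 3381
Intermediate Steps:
u = -23 (u = -56 + 33 = -23)
f = 56 (f = -8*(-1 - 6) = -8*(-7) = 56)
A(R) = 0 (A(R) = (2*R)*0 = 0)
(u + A(f))*a = (-23 + 0)*(-147) = -23*(-147) = 3381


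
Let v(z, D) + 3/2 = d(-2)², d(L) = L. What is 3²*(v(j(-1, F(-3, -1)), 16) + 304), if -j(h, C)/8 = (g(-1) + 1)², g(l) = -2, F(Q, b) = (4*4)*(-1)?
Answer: 5517/2 ≈ 2758.5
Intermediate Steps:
F(Q, b) = -16 (F(Q, b) = 16*(-1) = -16)
j(h, C) = -8 (j(h, C) = -8*(-2 + 1)² = -8*(-1)² = -8*1 = -8)
v(z, D) = 5/2 (v(z, D) = -3/2 + (-2)² = -3/2 + 4 = 5/2)
3²*(v(j(-1, F(-3, -1)), 16) + 304) = 3²*(5/2 + 304) = 9*(613/2) = 5517/2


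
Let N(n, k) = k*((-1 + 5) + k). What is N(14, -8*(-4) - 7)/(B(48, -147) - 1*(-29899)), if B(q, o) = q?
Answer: 725/29947 ≈ 0.024209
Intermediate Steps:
N(n, k) = k*(4 + k)
N(14, -8*(-4) - 7)/(B(48, -147) - 1*(-29899)) = ((-8*(-4) - 7)*(4 + (-8*(-4) - 7)))/(48 - 1*(-29899)) = ((32 - 7)*(4 + (32 - 7)))/(48 + 29899) = (25*(4 + 25))/29947 = (25*29)*(1/29947) = 725*(1/29947) = 725/29947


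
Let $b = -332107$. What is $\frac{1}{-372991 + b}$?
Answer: $- \frac{1}{705098} \approx -1.4182 \cdot 10^{-6}$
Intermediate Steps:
$\frac{1}{-372991 + b} = \frac{1}{-372991 - 332107} = \frac{1}{-705098} = - \frac{1}{705098}$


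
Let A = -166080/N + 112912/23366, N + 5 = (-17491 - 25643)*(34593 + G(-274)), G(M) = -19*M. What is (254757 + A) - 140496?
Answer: 2291725830253130689/20056090099493 ≈ 1.1427e+5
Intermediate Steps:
N = -1716690071 (N = -5 + (-17491 - 25643)*(34593 - 19*(-274)) = -5 - 43134*(34593 + 5206) = -5 - 43134*39799 = -5 - 1716690066 = -1716690071)
A = 96919394961016/20056090099493 (A = -166080/(-1716690071) + 112912/23366 = -166080*(-1/1716690071) + 112912*(1/23366) = 166080/1716690071 + 56456/11683 = 96919394961016/20056090099493 ≈ 4.8324)
(254757 + A) - 140496 = (254757 + 96919394961016/20056090099493) - 140496 = 5109526264871499217/20056090099493 - 140496 = 2291725830253130689/20056090099493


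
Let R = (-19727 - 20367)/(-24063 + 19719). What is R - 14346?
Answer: -31139465/2172 ≈ -14337.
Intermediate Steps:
R = 20047/2172 (R = -40094/(-4344) = -40094*(-1/4344) = 20047/2172 ≈ 9.2297)
R - 14346 = 20047/2172 - 14346 = -31139465/2172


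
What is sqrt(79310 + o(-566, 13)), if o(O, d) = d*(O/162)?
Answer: sqrt(6420431)/9 ≈ 281.54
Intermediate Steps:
o(O, d) = O*d/162 (o(O, d) = d*(O*(1/162)) = d*(O/162) = O*d/162)
sqrt(79310 + o(-566, 13)) = sqrt(79310 + (1/162)*(-566)*13) = sqrt(79310 - 3679/81) = sqrt(6420431/81) = sqrt(6420431)/9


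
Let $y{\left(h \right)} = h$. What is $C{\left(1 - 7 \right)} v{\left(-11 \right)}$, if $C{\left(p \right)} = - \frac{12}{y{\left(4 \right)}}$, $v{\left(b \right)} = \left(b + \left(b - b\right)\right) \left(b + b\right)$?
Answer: $-726$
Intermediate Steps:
$v{\left(b \right)} = 2 b^{2}$ ($v{\left(b \right)} = \left(b + 0\right) 2 b = b 2 b = 2 b^{2}$)
$C{\left(p \right)} = -3$ ($C{\left(p \right)} = - \frac{12}{4} = \left(-12\right) \frac{1}{4} = -3$)
$C{\left(1 - 7 \right)} v{\left(-11 \right)} = - 3 \cdot 2 \left(-11\right)^{2} = - 3 \cdot 2 \cdot 121 = \left(-3\right) 242 = -726$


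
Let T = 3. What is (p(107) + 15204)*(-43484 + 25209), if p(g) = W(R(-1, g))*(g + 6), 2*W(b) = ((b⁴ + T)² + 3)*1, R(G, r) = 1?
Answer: -594942625/2 ≈ -2.9747e+8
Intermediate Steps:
W(b) = 3/2 + (3 + b⁴)²/2 (W(b) = (((b⁴ + 3)² + 3)*1)/2 = (((3 + b⁴)² + 3)*1)/2 = ((3 + (3 + b⁴)²)*1)/2 = (3 + (3 + b⁴)²)/2 = 3/2 + (3 + b⁴)²/2)
p(g) = 57 + 19*g/2 (p(g) = (3/2 + (3 + 1⁴)²/2)*(g + 6) = (3/2 + (3 + 1)²/2)*(6 + g) = (3/2 + (½)*4²)*(6 + g) = (3/2 + (½)*16)*(6 + g) = (3/2 + 8)*(6 + g) = 19*(6 + g)/2 = 57 + 19*g/2)
(p(107) + 15204)*(-43484 + 25209) = ((57 + (19/2)*107) + 15204)*(-43484 + 25209) = ((57 + 2033/2) + 15204)*(-18275) = (2147/2 + 15204)*(-18275) = (32555/2)*(-18275) = -594942625/2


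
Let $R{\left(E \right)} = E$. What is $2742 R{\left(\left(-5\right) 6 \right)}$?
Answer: $-82260$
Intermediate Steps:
$2742 R{\left(\left(-5\right) 6 \right)} = 2742 \left(\left(-5\right) 6\right) = 2742 \left(-30\right) = -82260$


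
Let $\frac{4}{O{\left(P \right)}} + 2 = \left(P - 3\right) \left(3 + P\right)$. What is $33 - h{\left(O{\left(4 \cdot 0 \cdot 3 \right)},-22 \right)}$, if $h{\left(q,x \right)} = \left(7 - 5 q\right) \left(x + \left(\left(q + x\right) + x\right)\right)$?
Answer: $\frac{74803}{121} \approx 618.21$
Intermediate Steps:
$O{\left(P \right)} = \frac{4}{-2 + \left(-3 + P\right) \left(3 + P\right)}$ ($O{\left(P \right)} = \frac{4}{-2 + \left(P - 3\right) \left(3 + P\right)} = \frac{4}{-2 + \left(-3 + P\right) \left(3 + P\right)}$)
$h{\left(q,x \right)} = \left(7 - 5 q\right) \left(q + 3 x\right)$ ($h{\left(q,x \right)} = \left(7 - 5 q\right) \left(x + \left(q + 2 x\right)\right) = \left(7 - 5 q\right) \left(q + 3 x\right)$)
$33 - h{\left(O{\left(4 \cdot 0 \cdot 3 \right)},-22 \right)} = 33 - \left(- 5 \left(\frac{4}{-11 + \left(4 \cdot 0 \cdot 3\right)^{2}}\right)^{2} + 7 \frac{4}{-11 + \left(4 \cdot 0 \cdot 3\right)^{2}} + 21 \left(-22\right) - 15 \frac{4}{-11 + \left(4 \cdot 0 \cdot 3\right)^{2}} \left(-22\right)\right) = 33 - \left(- 5 \left(\frac{4}{-11 + \left(0 \cdot 3\right)^{2}}\right)^{2} + 7 \frac{4}{-11 + \left(0 \cdot 3\right)^{2}} - 462 - 15 \frac{4}{-11 + \left(0 \cdot 3\right)^{2}} \left(-22\right)\right) = 33 - \left(- 5 \left(\frac{4}{-11 + 0^{2}}\right)^{2} + 7 \frac{4}{-11 + 0^{2}} - 462 - 15 \frac{4}{-11 + 0^{2}} \left(-22\right)\right) = 33 - \left(- 5 \left(\frac{4}{-11 + 0}\right)^{2} + 7 \frac{4}{-11 + 0} - 462 - 15 \frac{4}{-11 + 0} \left(-22\right)\right) = 33 - \left(- 5 \left(\frac{4}{-11}\right)^{2} + 7 \frac{4}{-11} - 462 - 15 \frac{4}{-11} \left(-22\right)\right) = 33 - \left(- 5 \left(4 \left(- \frac{1}{11}\right)\right)^{2} + 7 \cdot 4 \left(- \frac{1}{11}\right) - 462 - 15 \cdot 4 \left(- \frac{1}{11}\right) \left(-22\right)\right) = 33 - \left(- 5 \left(- \frac{4}{11}\right)^{2} + 7 \left(- \frac{4}{11}\right) - 462 - \left(- \frac{60}{11}\right) \left(-22\right)\right) = 33 - \left(\left(-5\right) \frac{16}{121} - \frac{28}{11} - 462 - 120\right) = 33 - \left(- \frac{80}{121} - \frac{28}{11} - 462 - 120\right) = 33 - - \frac{70810}{121} = 33 + \frac{70810}{121} = \frac{74803}{121}$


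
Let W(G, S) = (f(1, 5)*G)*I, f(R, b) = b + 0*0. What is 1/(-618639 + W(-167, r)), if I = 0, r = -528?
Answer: -1/618639 ≈ -1.6165e-6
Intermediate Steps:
f(R, b) = b (f(R, b) = b + 0 = b)
W(G, S) = 0 (W(G, S) = (5*G)*0 = 0)
1/(-618639 + W(-167, r)) = 1/(-618639 + 0) = 1/(-618639) = -1/618639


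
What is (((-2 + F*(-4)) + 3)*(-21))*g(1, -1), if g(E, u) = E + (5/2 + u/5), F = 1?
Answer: 2079/10 ≈ 207.90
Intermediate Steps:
g(E, u) = 5/2 + E + u/5 (g(E, u) = E + (5*(½) + u*(⅕)) = E + (5/2 + u/5) = 5/2 + E + u/5)
(((-2 + F*(-4)) + 3)*(-21))*g(1, -1) = (((-2 + 1*(-4)) + 3)*(-21))*(5/2 + 1 + (⅕)*(-1)) = (((-2 - 4) + 3)*(-21))*(5/2 + 1 - ⅕) = ((-6 + 3)*(-21))*(33/10) = -3*(-21)*(33/10) = 63*(33/10) = 2079/10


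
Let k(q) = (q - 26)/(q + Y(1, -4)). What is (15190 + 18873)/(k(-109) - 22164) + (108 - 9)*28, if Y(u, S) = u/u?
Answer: 245604320/88651 ≈ 2770.5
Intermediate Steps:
Y(u, S) = 1
k(q) = (-26 + q)/(1 + q) (k(q) = (q - 26)/(q + 1) = (-26 + q)/(1 + q))
(15190 + 18873)/(k(-109) - 22164) + (108 - 9)*28 = (15190 + 18873)/((-26 - 109)/(1 - 109) - 22164) + (108 - 9)*28 = 34063/(-135/(-108) - 22164) + 99*28 = 34063/(-1/108*(-135) - 22164) + 2772 = 34063/(5/4 - 22164) + 2772 = 34063/(-88651/4) + 2772 = 34063*(-4/88651) + 2772 = -136252/88651 + 2772 = 245604320/88651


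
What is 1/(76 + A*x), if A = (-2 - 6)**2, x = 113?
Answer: 1/7308 ≈ 0.00013684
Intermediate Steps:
A = 64 (A = (-8)**2 = 64)
1/(76 + A*x) = 1/(76 + 64*113) = 1/(76 + 7232) = 1/7308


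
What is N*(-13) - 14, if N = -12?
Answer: 142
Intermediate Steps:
N*(-13) - 14 = -12*(-13) - 14 = 156 - 14 = 142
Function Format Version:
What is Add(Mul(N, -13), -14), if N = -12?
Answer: 142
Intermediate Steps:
Add(Mul(N, -13), -14) = Add(Mul(-12, -13), -14) = Add(156, -14) = 142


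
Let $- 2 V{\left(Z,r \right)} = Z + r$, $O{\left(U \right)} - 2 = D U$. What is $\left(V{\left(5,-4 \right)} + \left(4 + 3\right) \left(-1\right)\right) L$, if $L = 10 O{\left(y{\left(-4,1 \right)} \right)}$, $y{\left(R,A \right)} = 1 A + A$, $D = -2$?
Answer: $150$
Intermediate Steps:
$y{\left(R,A \right)} = 2 A$ ($y{\left(R,A \right)} = A + A = 2 A$)
$O{\left(U \right)} = 2 - 2 U$
$V{\left(Z,r \right)} = - \frac{Z}{2} - \frac{r}{2}$ ($V{\left(Z,r \right)} = - \frac{Z + r}{2} = - \frac{Z}{2} - \frac{r}{2}$)
$L = -20$ ($L = 10 \left(2 - 2 \cdot 2 \cdot 1\right) = 10 \left(2 - 4\right) = 10 \left(-2\right) = -20$)
$\left(V{\left(5,-4 \right)} + \left(4 + 3\right) \left(-1\right)\right) L = \left(\left(\left(- \frac{1}{2}\right) 5 - -2\right) + \left(4 + 3\right) \left(-1\right)\right) \left(-20\right) = \left(\left(- \frac{5}{2} + 2\right) + 7 \left(-1\right)\right) \left(-20\right) = \left(- \frac{1}{2} - 7\right) \left(-20\right) = \left(- \frac{15}{2}\right) \left(-20\right) = 150$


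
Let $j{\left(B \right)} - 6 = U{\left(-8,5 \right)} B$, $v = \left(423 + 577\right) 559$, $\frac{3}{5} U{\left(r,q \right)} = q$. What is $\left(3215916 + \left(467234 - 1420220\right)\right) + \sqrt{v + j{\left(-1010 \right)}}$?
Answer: $2262930 + \frac{2 \sqrt{1238826}}{3} \approx 2.2637 \cdot 10^{6}$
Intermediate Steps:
$U{\left(r,q \right)} = \frac{5 q}{3}$
$v = 559000$ ($v = 1000 \cdot 559 = 559000$)
$j{\left(B \right)} = 6 + \frac{25 B}{3}$ ($j{\left(B \right)} = 6 + \frac{5}{3} \cdot 5 B = 6 + \frac{25 B}{3}$)
$\left(3215916 + \left(467234 - 1420220\right)\right) + \sqrt{v + j{\left(-1010 \right)}} = \left(3215916 + \left(467234 - 1420220\right)\right) + \sqrt{559000 + \left(6 + \frac{25}{3} \left(-1010\right)\right)} = \left(3215916 - 952986\right) + \sqrt{559000 + \left(6 - \frac{25250}{3}\right)} = 2262930 + \sqrt{559000 - \frac{25232}{3}} = 2262930 + \sqrt{\frac{1651768}{3}} = 2262930 + \frac{2 \sqrt{1238826}}{3}$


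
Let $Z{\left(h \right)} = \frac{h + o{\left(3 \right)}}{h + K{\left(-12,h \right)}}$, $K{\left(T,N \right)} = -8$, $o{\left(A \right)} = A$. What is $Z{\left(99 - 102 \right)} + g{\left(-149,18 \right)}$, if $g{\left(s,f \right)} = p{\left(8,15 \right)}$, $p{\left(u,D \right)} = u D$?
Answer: $120$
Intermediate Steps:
$p{\left(u,D \right)} = D u$
$g{\left(s,f \right)} = 120$ ($g{\left(s,f \right)} = 15 \cdot 8 = 120$)
$Z{\left(h \right)} = \frac{3 + h}{-8 + h}$ ($Z{\left(h \right)} = \frac{h + 3}{h - 8} = \frac{3 + h}{-8 + h}$)
$Z{\left(99 - 102 \right)} + g{\left(-149,18 \right)} = \frac{3 + \left(99 - 102\right)}{-8 + \left(99 - 102\right)} + 120 = \frac{3 - 3}{-8 - 3} + 120 = \frac{1}{-11} \cdot 0 + 120 = \left(- \frac{1}{11}\right) 0 + 120 = 0 + 120 = 120$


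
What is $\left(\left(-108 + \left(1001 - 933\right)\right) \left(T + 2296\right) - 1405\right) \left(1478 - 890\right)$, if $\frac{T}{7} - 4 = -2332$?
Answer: $328453860$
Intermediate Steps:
$T = -16296$ ($T = 28 + 7 \left(-2332\right) = 28 - 16324 = -16296$)
$\left(\left(-108 + \left(1001 - 933\right)\right) \left(T + 2296\right) - 1405\right) \left(1478 - 890\right) = \left(\left(-108 + \left(1001 - 933\right)\right) \left(-16296 + 2296\right) - 1405\right) \left(1478 - 890\right) = \left(\left(-108 + \left(1001 - 933\right)\right) \left(-14000\right) - 1405\right) 588 = \left(\left(-108 + 68\right) \left(-14000\right) - 1405\right) 588 = \left(\left(-40\right) \left(-14000\right) - 1405\right) 588 = \left(560000 - 1405\right) 588 = 558595 \cdot 588 = 328453860$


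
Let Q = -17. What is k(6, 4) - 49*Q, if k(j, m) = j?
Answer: 839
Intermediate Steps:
k(6, 4) - 49*Q = 6 - 49*(-17) = 6 + 833 = 839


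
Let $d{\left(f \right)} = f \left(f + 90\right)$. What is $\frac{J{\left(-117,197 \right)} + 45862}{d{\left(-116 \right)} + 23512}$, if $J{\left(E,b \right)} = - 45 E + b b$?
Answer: $\frac{5621}{1658} \approx 3.3902$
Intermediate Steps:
$d{\left(f \right)} = f \left(90 + f\right)$
$J{\left(E,b \right)} = b^{2} - 45 E$ ($J{\left(E,b \right)} = - 45 E + b^{2} = b^{2} - 45 E$)
$\frac{J{\left(-117,197 \right)} + 45862}{d{\left(-116 \right)} + 23512} = \frac{\left(197^{2} - -5265\right) + 45862}{- 116 \left(90 - 116\right) + 23512} = \frac{\left(38809 + 5265\right) + 45862}{\left(-116\right) \left(-26\right) + 23512} = \frac{44074 + 45862}{3016 + 23512} = \frac{89936}{26528} = 89936 \cdot \frac{1}{26528} = \frac{5621}{1658}$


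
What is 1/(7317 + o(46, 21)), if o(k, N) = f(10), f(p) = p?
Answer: 1/7327 ≈ 0.00013648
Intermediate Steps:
o(k, N) = 10
1/(7317 + o(46, 21)) = 1/(7317 + 10) = 1/7327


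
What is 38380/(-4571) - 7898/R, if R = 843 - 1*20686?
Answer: -725472582/90702353 ≈ -7.9984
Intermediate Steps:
R = -19843 (R = 843 - 20686 = -19843)
38380/(-4571) - 7898/R = 38380/(-4571) - 7898/(-19843) = 38380*(-1/4571) - 7898*(-1/19843) = -38380/4571 + 7898/19843 = -725472582/90702353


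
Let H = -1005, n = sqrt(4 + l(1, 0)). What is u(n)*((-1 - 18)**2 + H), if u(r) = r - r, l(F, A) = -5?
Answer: 0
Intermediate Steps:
n = I (n = sqrt(4 - 5) = sqrt(-1) = I ≈ 1.0*I)
u(r) = 0
u(n)*((-1 - 18)**2 + H) = 0*((-1 - 18)**2 - 1005) = 0*((-19)**2 - 1005) = 0*(361 - 1005) = 0*(-644) = 0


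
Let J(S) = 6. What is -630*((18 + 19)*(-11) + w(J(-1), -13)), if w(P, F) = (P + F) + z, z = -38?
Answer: 284760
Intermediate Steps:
w(P, F) = -38 + F + P (w(P, F) = (P + F) - 38 = (F + P) - 38 = -38 + F + P)
-630*((18 + 19)*(-11) + w(J(-1), -13)) = -630*((18 + 19)*(-11) + (-38 - 13 + 6)) = -630*(37*(-11) - 45) = -630*(-407 - 45) = -630*(-452) = 284760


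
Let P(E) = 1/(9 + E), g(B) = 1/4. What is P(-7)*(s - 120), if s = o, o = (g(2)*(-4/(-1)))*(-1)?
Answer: -121/2 ≈ -60.500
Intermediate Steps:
g(B) = 1/4
o = -1 (o = ((-4/(-1))/4)*(-1) = ((-4*(-1))/4)*(-1) = ((1/4)*4)*(-1) = 1*(-1) = -1)
s = -1
P(-7)*(s - 120) = (-1 - 120)/(9 - 7) = -121/2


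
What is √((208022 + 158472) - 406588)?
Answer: I*√40094 ≈ 200.23*I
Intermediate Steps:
√((208022 + 158472) - 406588) = √(366494 - 406588) = √(-40094) = I*√40094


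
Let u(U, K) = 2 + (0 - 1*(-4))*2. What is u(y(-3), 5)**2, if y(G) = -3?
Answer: 100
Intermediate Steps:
u(U, K) = 10 (u(U, K) = 2 + (0 + 4)*2 = 2 + 4*2 = 2 + 8 = 10)
u(y(-3), 5)**2 = 10**2 = 100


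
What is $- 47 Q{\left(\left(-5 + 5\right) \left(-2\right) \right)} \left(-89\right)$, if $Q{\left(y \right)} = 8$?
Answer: $33464$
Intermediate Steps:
$- 47 Q{\left(\left(-5 + 5\right) \left(-2\right) \right)} \left(-89\right) = \left(-47\right) 8 \left(-89\right) = \left(-376\right) \left(-89\right) = 33464$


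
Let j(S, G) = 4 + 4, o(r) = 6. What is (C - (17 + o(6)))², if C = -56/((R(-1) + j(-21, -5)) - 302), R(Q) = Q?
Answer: 45279441/87025 ≈ 520.30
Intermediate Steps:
j(S, G) = 8
C = 56/295 (C = -56/((-1 + 8) - 302) = -56/(7 - 302) = -56/(-295) = -56*(-1/295) = 56/295 ≈ 0.18983)
(C - (17 + o(6)))² = (56/295 - (17 + 6))² = (56/295 - 1*23)² = (56/295 - 23)² = (-6729/295)² = 45279441/87025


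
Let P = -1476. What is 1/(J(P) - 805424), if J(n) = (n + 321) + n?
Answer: -1/808055 ≈ -1.2375e-6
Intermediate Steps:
J(n) = 321 + 2*n (J(n) = (321 + n) + n = 321 + 2*n)
1/(J(P) - 805424) = 1/((321 + 2*(-1476)) - 805424) = 1/((321 - 2952) - 805424) = 1/(-2631 - 805424) = 1/(-808055) = -1/808055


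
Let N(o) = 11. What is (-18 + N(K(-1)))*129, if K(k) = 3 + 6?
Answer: -903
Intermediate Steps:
K(k) = 9
(-18 + N(K(-1)))*129 = (-18 + 11)*129 = -7*129 = -903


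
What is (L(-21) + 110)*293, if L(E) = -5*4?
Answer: 26370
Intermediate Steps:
L(E) = -20
(L(-21) + 110)*293 = (-20 + 110)*293 = 90*293 = 26370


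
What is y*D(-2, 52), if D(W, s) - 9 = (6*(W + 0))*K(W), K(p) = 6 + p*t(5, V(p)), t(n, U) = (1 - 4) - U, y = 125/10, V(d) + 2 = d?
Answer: -975/2 ≈ -487.50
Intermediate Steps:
V(d) = -2 + d
y = 25/2 (y = 125*(⅒) = 25/2 ≈ 12.500)
t(n, U) = -3 - U
K(p) = 6 + p*(-1 - p) (K(p) = 6 + p*(-3 - (-2 + p)) = 6 + p*(-3 + (2 - p)) = 6 + p*(-1 - p))
D(W, s) = 9 + 6*W*(6 - W*(1 + W)) (D(W, s) = 9 + (6*(W + 0))*(6 - W*(1 + W)) = 9 + (6*W)*(6 - W*(1 + W)) = 9 + 6*W*(6 - W*(1 + W)))
y*D(-2, 52) = 25*(9 - 6*(-2)*(-6 - 2*(1 - 2)))/2 = 25*(9 - 6*(-2)*(-6 - 2*(-1)))/2 = 25*(9 - 6*(-2)*(-6 + 2))/2 = 25*(9 - 6*(-2)*(-4))/2 = 25*(9 - 48)/2 = (25/2)*(-39) = -975/2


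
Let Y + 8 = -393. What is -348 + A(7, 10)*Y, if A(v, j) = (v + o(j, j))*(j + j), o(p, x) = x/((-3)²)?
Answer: -588592/9 ≈ -65399.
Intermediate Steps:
Y = -401 (Y = -8 - 393 = -401)
o(p, x) = x/9
A(v, j) = 2*j*(v + j/9) (A(v, j) = (v + j/9)*(j + j) = (v + j/9)*(2*j) = 2*j*(v + j/9))
-348 + A(7, 10)*Y = -348 + ((2/9)*10*(10 + 9*7))*(-401) = -348 + ((2/9)*10*(10 + 63))*(-401) = -348 + ((2/9)*10*73)*(-401) = -348 + (1460/9)*(-401) = -348 - 585460/9 = -588592/9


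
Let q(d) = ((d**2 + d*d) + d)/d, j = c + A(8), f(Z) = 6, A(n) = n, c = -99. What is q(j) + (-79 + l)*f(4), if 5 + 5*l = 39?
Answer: -3071/5 ≈ -614.20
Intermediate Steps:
l = 34/5 (l = -1 + (1/5)*39 = -1 + 39/5 = 34/5 ≈ 6.8000)
j = -91 (j = -99 + 8 = -91)
q(d) = (d + 2*d**2)/d (q(d) = ((d**2 + d**2) + d)/d = (2*d**2 + d)/d = (d + 2*d**2)/d)
q(j) + (-79 + l)*f(4) = (1 + 2*(-91)) + (-79 + 34/5)*6 = (1 - 182) - 361/5*6 = -181 - 2166/5 = -3071/5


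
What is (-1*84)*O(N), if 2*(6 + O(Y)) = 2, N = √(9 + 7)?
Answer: 420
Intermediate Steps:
N = 4 (N = √16 = 4)
O(Y) = -5 (O(Y) = -6 + (½)*2 = -6 + 1 = -5)
(-1*84)*O(N) = -1*84*(-5) = -84*(-5) = 420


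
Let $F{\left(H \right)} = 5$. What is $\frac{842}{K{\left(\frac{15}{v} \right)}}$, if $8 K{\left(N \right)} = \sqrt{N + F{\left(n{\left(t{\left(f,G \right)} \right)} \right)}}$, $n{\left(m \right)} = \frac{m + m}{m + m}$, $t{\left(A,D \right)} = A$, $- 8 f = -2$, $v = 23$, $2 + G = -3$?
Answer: $\frac{3368 \sqrt{2990}}{65} \approx 2833.3$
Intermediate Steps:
$G = -5$ ($G = -2 - 3 = -5$)
$f = \frac{1}{4}$ ($f = \left(- \frac{1}{8}\right) \left(-2\right) = \frac{1}{4} \approx 0.25$)
$n{\left(m \right)} = 1$ ($n{\left(m \right)} = \frac{2 m}{2 m} = 2 m \frac{1}{2 m} = 1$)
$K{\left(N \right)} = \frac{\sqrt{5 + N}}{8}$ ($K{\left(N \right)} = \frac{\sqrt{N + 5}}{8} = \frac{\sqrt{5 + N}}{8}$)
$\frac{842}{K{\left(\frac{15}{v} \right)}} = \frac{842}{\frac{1}{8} \sqrt{5 + \frac{15}{23}}} = \frac{842}{\frac{1}{8} \sqrt{\frac{130}{23}}} = \frac{842}{\frac{1}{8} \frac{\sqrt{2990}}{23}} = \frac{842}{\frac{1}{184} \sqrt{2990}} = 842 \frac{4 \sqrt{2990}}{65} = \frac{3368 \sqrt{2990}}{65}$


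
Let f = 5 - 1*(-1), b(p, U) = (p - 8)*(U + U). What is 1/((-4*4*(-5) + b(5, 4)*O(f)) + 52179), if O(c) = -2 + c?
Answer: 1/52163 ≈ 1.9171e-5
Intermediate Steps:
b(p, U) = 2*U*(-8 + p) (b(p, U) = (-8 + p)*(2*U) = 2*U*(-8 + p))
f = 6 (f = 5 + 1 = 6)
1/((-4*4*(-5) + b(5, 4)*O(f)) + 52179) = 1/((-4*4*(-5) + (2*4*(-8 + 5))*(-2 + 6)) + 52179) = 1/((-16*(-5) + (2*4*(-3))*4) + 52179) = 1/((80 - 24*4) + 52179) = 1/((80 - 96) + 52179) = 1/(-16 + 52179) = 1/52163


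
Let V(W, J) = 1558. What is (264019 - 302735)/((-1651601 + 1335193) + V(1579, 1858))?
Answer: 19358/157425 ≈ 0.12297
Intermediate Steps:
(264019 - 302735)/((-1651601 + 1335193) + V(1579, 1858)) = (264019 - 302735)/((-1651601 + 1335193) + 1558) = -38716/(-316408 + 1558) = -38716/(-314850) = -38716*(-1/314850) = 19358/157425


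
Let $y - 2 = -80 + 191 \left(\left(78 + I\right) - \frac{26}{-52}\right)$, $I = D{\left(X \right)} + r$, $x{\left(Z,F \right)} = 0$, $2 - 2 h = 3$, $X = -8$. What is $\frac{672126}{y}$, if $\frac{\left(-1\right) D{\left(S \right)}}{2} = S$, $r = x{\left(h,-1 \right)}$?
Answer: $\frac{448084}{11981} \approx 37.4$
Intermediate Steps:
$h = - \frac{1}{2}$ ($h = 1 - \frac{3}{2} = - \frac{1}{2} \approx -0.5$)
$r = 0$
$D{\left(S \right)} = - 2 S$
$I = 16$ ($I = \left(-2\right) \left(-8\right) + 0 = 16 + 0 = 16$)
$y = \frac{35943}{2}$ ($y = 2 - \left(80 - 191 \left(\left(78 + 16\right) - \frac{26}{-52}\right)\right) = 2 - \left(80 - 191 \left(94 - - \frac{1}{2}\right)\right) = 2 - \left(80 - 191 \left(94 + \frac{1}{2}\right)\right) = 2 + \left(-80 + 191 \cdot \frac{189}{2}\right) = 2 + \left(-80 + \frac{36099}{2}\right) = 2 + \frac{35939}{2} = \frac{35943}{2} \approx 17972.0$)
$\frac{672126}{y} = \frac{672126}{\frac{35943}{2}} = 672126 \cdot \frac{2}{35943} = \frac{448084}{11981}$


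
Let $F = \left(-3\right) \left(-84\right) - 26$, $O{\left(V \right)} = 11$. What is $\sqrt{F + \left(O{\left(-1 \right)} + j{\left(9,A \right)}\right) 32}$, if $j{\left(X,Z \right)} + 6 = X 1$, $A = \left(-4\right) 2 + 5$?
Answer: $\sqrt{674} \approx 25.962$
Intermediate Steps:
$A = -3$ ($A = -8 + 5 = -3$)
$j{\left(X,Z \right)} = -6 + X$ ($j{\left(X,Z \right)} = -6 + X 1 = -6 + X$)
$F = 226$ ($F = 252 - 26 = 226$)
$\sqrt{F + \left(O{\left(-1 \right)} + j{\left(9,A \right)}\right) 32} = \sqrt{226 + \left(11 + \left(-6 + 9\right)\right) 32} = \sqrt{226 + \left(11 + 3\right) 32} = \sqrt{226 + 14 \cdot 32} = \sqrt{226 + 448} = \sqrt{674}$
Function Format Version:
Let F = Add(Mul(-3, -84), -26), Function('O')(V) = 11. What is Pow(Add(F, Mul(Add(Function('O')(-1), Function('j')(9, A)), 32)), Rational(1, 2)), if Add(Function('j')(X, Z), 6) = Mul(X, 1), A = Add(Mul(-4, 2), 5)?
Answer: Pow(674, Rational(1, 2)) ≈ 25.962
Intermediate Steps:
A = -3 (A = Add(-8, 5) = -3)
Function('j')(X, Z) = Add(-6, X) (Function('j')(X, Z) = Add(-6, Mul(X, 1)) = Add(-6, X))
F = 226 (F = Add(252, -26) = 226)
Pow(Add(F, Mul(Add(Function('O')(-1), Function('j')(9, A)), 32)), Rational(1, 2)) = Pow(Add(226, Mul(Add(11, Add(-6, 9)), 32)), Rational(1, 2)) = Pow(Add(226, Mul(Add(11, 3), 32)), Rational(1, 2)) = Pow(Add(226, Mul(14, 32)), Rational(1, 2)) = Pow(Add(226, 448), Rational(1, 2)) = Pow(674, Rational(1, 2))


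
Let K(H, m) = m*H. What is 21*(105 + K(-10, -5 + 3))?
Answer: 2625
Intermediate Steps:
K(H, m) = H*m
21*(105 + K(-10, -5 + 3)) = 21*(105 - 10*(-5 + 3)) = 21*(105 - 10*(-2)) = 21*(105 + 20) = 21*125 = 2625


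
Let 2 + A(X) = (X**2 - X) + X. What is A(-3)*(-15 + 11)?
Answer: -28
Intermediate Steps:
A(X) = -2 + X**2 (A(X) = -2 + ((X**2 - X) + X) = -2 + X**2)
A(-3)*(-15 + 11) = (-2 + (-3)**2)*(-15 + 11) = (-2 + 9)*(-4) = 7*(-4) = -28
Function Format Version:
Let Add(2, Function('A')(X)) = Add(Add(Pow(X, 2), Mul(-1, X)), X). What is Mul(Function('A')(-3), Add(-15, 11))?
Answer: -28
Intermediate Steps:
Function('A')(X) = Add(-2, Pow(X, 2)) (Function('A')(X) = Add(-2, Add(Add(Pow(X, 2), Mul(-1, X)), X)) = Add(-2, Pow(X, 2)))
Mul(Function('A')(-3), Add(-15, 11)) = Mul(Add(-2, Pow(-3, 2)), Add(-15, 11)) = Mul(Add(-2, 9), -4) = Mul(7, -4) = -28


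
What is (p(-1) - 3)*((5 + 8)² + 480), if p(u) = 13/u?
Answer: -10384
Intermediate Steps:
(p(-1) - 3)*((5 + 8)² + 480) = (13/(-1) - 3)*((5 + 8)² + 480) = (13*(-1) - 3)*(13² + 480) = (-13 - 3)*(169 + 480) = -16*649 = -10384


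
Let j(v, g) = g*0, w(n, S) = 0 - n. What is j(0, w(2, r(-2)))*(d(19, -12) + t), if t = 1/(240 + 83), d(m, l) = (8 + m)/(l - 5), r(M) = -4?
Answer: 0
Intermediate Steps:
d(m, l) = (8 + m)/(-5 + l)
w(n, S) = -n
t = 1/323 ≈ 0.0030960
j(v, g) = 0
j(0, w(2, r(-2)))*(d(19, -12) + t) = 0*((8 + 19)/(-5 - 12) + 1/323) = 0*(27/(-17) + 1/323) = 0*(-1/17*27 + 1/323) = 0*(-27/17 + 1/323) = 0*(-512/323) = 0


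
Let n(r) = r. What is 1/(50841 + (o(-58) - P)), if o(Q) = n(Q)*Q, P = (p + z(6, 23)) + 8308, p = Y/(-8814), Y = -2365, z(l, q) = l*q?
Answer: 8814/403317461 ≈ 2.1854e-5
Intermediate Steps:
p = 2365/8814 (p = -2365/(-8814) = -2365*(-1/8814) = 2365/8814 ≈ 0.26832)
P = 74445409/8814 (P = (2365/8814 + 6*23) + 8308 = (2365/8814 + 138) + 8308 = 1218697/8814 + 8308 = 74445409/8814 ≈ 8446.3)
o(Q) = Q² (o(Q) = Q*Q = Q²)
1/(50841 + (o(-58) - P)) = 1/(50841 + ((-58)² - 1*74445409/8814)) = 1/(50841 + (3364 - 74445409/8814)) = 1/(50841 - 44795113/8814) = 1/(403317461/8814) = 8814/403317461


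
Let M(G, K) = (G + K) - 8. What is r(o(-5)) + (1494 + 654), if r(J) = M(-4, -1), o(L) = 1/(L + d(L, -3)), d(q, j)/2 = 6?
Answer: 2135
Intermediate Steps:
d(q, j) = 12 (d(q, j) = 2*6 = 12)
o(L) = 1/(12 + L) (o(L) = 1/(L + 12) = 1/(12 + L))
M(G, K) = -8 + G + K
r(J) = -13 (r(J) = -8 - 4 - 1 = -13)
r(o(-5)) + (1494 + 654) = -13 + (1494 + 654) = -13 + 2148 = 2135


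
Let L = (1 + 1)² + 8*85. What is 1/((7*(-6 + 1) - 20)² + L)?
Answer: 1/3709 ≈ 0.00026961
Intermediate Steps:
L = 684 (L = 2² + 680 = 4 + 680 = 684)
1/((7*(-6 + 1) - 20)² + L) = 1/((7*(-6 + 1) - 20)² + 684) = 1/((7*(-5) - 20)² + 684) = 1/((-35 - 20)² + 684) = 1/((-55)² + 684) = 1/(3025 + 684) = 1/3709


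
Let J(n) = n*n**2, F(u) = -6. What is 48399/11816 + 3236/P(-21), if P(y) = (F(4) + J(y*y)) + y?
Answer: 2075515710041/506706083352 ≈ 4.0961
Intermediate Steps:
J(n) = n**3
P(y) = -6 + y + y**6 (P(y) = (-6 + (y*y)**3) + y = (-6 + (y**2)**3) + y = (-6 + y**6) + y = -6 + y + y**6)
48399/11816 + 3236/P(-21) = 48399/11816 + 3236/(-6 - 21 + (-21)**6) = 48399*(1/11816) + 3236/(-6 - 21 + 85766121) = 48399/11816 + 3236/85766094 = 48399/11816 + 3236*(1/85766094) = 48399/11816 + 1618/42883047 = 2075515710041/506706083352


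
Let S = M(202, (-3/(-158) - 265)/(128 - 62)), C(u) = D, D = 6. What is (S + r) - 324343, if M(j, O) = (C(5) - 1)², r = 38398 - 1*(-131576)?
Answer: -154344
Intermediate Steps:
r = 169974 (r = 38398 + 131576 = 169974)
C(u) = 6
M(j, O) = 25 (M(j, O) = (6 - 1)² = 5² = 25)
S = 25
(S + r) - 324343 = (25 + 169974) - 324343 = 169999 - 324343 = -154344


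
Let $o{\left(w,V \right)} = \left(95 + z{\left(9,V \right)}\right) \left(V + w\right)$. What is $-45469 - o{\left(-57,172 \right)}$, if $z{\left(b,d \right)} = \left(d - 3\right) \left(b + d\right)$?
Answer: $-3574129$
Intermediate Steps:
$z{\left(b,d \right)} = \left(-3 + d\right) \left(b + d\right)$
$o{\left(w,V \right)} = \left(V + w\right) \left(68 + V^{2} + 6 V\right)$ ($o{\left(w,V \right)} = \left(95 + \left(V^{2} - 27 - 3 V + 9 V\right)\right) \left(V + w\right) = \left(95 + \left(-27 + V^{2} + 6 V\right)\right) \left(V + w\right) = \left(68 + V^{2} + 6 V\right) \left(V + w\right) = \left(V + w\right) \left(68 + V^{2} + 6 V\right)$)
$-45469 - o{\left(-57,172 \right)} = -45469 - \left(172^{3} + 6 \cdot 172^{2} + 68 \cdot 172 + 68 \left(-57\right) - 57 \cdot 172^{2} + 6 \cdot 172 \left(-57\right)\right) = -45469 - \left(5088448 + 6 \cdot 29584 + 11696 - 3876 - 1686288 - 58824\right) = -45469 - \left(5088448 + 177504 + 11696 - 3876 - 1686288 - 58824\right) = -45469 - 3528660 = -3574129$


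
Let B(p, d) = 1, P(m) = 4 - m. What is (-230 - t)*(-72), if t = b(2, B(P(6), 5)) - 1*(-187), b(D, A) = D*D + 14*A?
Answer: 31320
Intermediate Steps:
b(D, A) = D² + 14*A
t = 205 (t = (2² + 14*1) - 1*(-187) = (4 + 14) + 187 = 18 + 187 = 205)
(-230 - t)*(-72) = (-230 - 1*205)*(-72) = (-230 - 205)*(-72) = -435*(-72) = 31320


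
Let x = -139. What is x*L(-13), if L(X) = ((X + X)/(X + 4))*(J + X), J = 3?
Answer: 36140/9 ≈ 4015.6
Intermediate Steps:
L(X) = 2*X*(3 + X)/(4 + X) (L(X) = ((X + X)/(X + 4))*(3 + X) = ((2*X)/(4 + X))*(3 + X) = (2*X/(4 + X))*(3 + X) = 2*X*(3 + X)/(4 + X))
x*L(-13) = -278*(-13)*(3 - 13)/(4 - 13) = -278*(-13)*(-10)/(-9) = -278*(-13)*(-1)*(-10)/9 = -139*(-260/9) = 36140/9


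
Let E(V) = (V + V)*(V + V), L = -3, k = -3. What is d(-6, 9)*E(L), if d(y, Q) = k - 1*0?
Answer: -108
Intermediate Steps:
E(V) = 4*V² (E(V) = (2*V)*(2*V) = 4*V²)
d(y, Q) = -3 (d(y, Q) = -3 - 1*0 = -3 + 0 = -3)
d(-6, 9)*E(L) = -12*(-3)² = -12*9 = -3*36 = -108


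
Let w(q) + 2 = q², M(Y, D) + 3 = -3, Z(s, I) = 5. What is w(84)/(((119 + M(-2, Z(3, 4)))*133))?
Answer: 7054/15029 ≈ 0.46936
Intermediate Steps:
M(Y, D) = -6 (M(Y, D) = -3 - 3 = -6)
w(q) = -2 + q²
w(84)/(((119 + M(-2, Z(3, 4)))*133)) = (-2 + 84²)/(((119 - 6)*133)) = (-2 + 7056)/((113*133)) = 7054/15029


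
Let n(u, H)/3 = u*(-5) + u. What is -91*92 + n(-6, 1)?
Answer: -8300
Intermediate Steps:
n(u, H) = -12*u (n(u, H) = 3*(u*(-5) + u) = 3*(-5*u + u) = 3*(-4*u) = -12*u)
-91*92 + n(-6, 1) = -91*92 - 12*(-6) = -8372 + 72 = -8300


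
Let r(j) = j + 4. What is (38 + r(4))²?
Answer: 2116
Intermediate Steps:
r(j) = 4 + j
(38 + r(4))² = (38 + (4 + 4))² = (38 + 8)² = 46² = 2116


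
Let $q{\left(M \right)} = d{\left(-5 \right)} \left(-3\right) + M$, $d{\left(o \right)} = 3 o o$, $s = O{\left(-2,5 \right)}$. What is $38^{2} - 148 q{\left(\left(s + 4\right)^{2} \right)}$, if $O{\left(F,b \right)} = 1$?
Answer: $31044$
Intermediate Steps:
$s = 1$
$d{\left(o \right)} = 3 o^{2}$
$q{\left(M \right)} = -225 + M$ ($q{\left(M \right)} = 3 \left(-5\right)^{2} \left(-3\right) + M = 3 \cdot 25 \left(-3\right) + M = 75 \left(-3\right) + M = -225 + M$)
$38^{2} - 148 q{\left(\left(s + 4\right)^{2} \right)} = 38^{2} - 148 \left(-225 + \left(1 + 4\right)^{2}\right) = 1444 - 148 \left(-225 + 5^{2}\right) = 1444 - 148 \left(-225 + 25\right) = 1444 - -29600 = 1444 + 29600 = 31044$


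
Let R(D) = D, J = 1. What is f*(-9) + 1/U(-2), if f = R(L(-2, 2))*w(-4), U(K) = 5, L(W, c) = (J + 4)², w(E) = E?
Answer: 4501/5 ≈ 900.20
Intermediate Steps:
L(W, c) = 25 (L(W, c) = (1 + 4)² = 5² = 25)
f = -100 (f = 25*(-4) = -100)
f*(-9) + 1/U(-2) = -100*(-9) + 1/5 = 900 + ⅕ = 4501/5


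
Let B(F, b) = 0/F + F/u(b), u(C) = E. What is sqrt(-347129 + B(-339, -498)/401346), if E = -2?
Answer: I*sqrt(6212784148703913)/133782 ≈ 589.18*I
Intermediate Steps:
u(C) = -2
B(F, b) = -F/2 (B(F, b) = 0/F + F/(-2) = 0 + F*(-1/2) = 0 - F/2 = -F/2)
sqrt(-347129 + B(-339, -498)/401346) = sqrt(-347129 - 1/2*(-339)/401346) = sqrt(-347129 + (339/2)*(1/401346)) = sqrt(-347129 + 113/267564) = sqrt(-92879223643/267564) = I*sqrt(6212784148703913)/133782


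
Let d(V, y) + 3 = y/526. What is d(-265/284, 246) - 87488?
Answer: -23010010/263 ≈ -87491.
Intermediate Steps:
d(V, y) = -3 + y/526
d(-265/284, 246) - 87488 = (-3 + (1/526)*246) - 87488 = (-3 + 123/263) - 87488 = -666/263 - 87488 = -23010010/263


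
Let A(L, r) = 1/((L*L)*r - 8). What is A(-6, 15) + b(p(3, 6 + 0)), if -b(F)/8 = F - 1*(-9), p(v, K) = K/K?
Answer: -42559/532 ≈ -79.998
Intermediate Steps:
p(v, K) = 1
A(L, r) = 1/(-8 + r*L**2) (A(L, r) = 1/(L**2*r - 8) = 1/(r*L**2 - 8) = 1/(-8 + r*L**2))
b(F) = -72 - 8*F (b(F) = -8*(F - 1*(-9)) = -8*(F + 9) = -8*(9 + F) = -72 - 8*F)
A(-6, 15) + b(p(3, 6 + 0)) = 1/(-8 + 15*(-6)**2) + (-72 - 8*1) = 1/(-8 + 15*36) + (-72 - 8) = 1/(-8 + 540) - 80 = 1/532 - 80 = -42559/532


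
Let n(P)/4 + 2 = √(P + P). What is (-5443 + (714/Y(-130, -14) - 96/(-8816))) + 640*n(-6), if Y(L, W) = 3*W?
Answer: -5829574/551 + 5120*I*√3 ≈ -10580.0 + 8868.1*I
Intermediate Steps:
n(P) = -8 + 4*√2*√P (n(P) = -8 + 4*√(P + P) = -8 + 4*√(2*P) = -8 + 4*(√2*√P) = -8 + 4*√2*√P)
(-5443 + (714/Y(-130, -14) - 96/(-8816))) + 640*n(-6) = (-5443 + (714/((3*(-14))) - 96/(-8816))) + 640*(-8 + 4*√2*√(-6)) = (-5443 + (714/(-42) - 96*(-1/8816))) + 640*(-8 + 4*√2*(I*√6)) = (-5443 + (714*(-1/42) + 6/551)) + 640*(-8 + 8*I*√3) = (-5443 + (-17 + 6/551)) + (-5120 + 5120*I*√3) = (-5443 - 9361/551) + (-5120 + 5120*I*√3) = -3008454/551 + (-5120 + 5120*I*√3) = -5829574/551 + 5120*I*√3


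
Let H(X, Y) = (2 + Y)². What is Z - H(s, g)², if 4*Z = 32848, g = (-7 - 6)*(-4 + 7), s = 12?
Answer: -1865949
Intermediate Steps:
g = -39 (g = -13*3 = -39)
Z = 8212 (Z = (¼)*32848 = 8212)
Z - H(s, g)² = 8212 - ((2 - 39)²)² = 8212 - ((-37)²)² = 8212 - 1*1369² = 8212 - 1*1874161 = 8212 - 1874161 = -1865949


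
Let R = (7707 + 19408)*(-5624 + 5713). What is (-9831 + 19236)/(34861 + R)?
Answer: 3135/816032 ≈ 0.0038418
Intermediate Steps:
R = 2413235 (R = 27115*89 = 2413235)
(-9831 + 19236)/(34861 + R) = (-9831 + 19236)/(34861 + 2413235) = 9405/2448096 = 9405*(1/2448096) = 3135/816032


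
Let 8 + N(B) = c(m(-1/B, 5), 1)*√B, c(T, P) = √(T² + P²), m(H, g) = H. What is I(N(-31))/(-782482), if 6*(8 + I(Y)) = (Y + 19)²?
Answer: 4/391241 - (341 + I*√29822)²/4511791212 ≈ -8.939e-6 - 2.6104e-5*I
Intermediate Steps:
c(T, P) = √(P² + T²)
N(B) = -8 + √B*√(1 + B⁻²) (N(B) = -8 + √(1² + (-1/B)²)*√B = -8 + √(1 + B⁻²)*√B = -8 + √B*√(1 + B⁻²))
I(Y) = -8 + (19 + Y)²/6 (I(Y) = -8 + (Y + 19)²/6 = -8 + (19 + Y)²/6)
I(N(-31))/(-782482) = (-8 + (19 + (-8 + √(-31)*√(1 + (-31)⁻²)))²/6)/(-782482) = (-8 + (19 + (-8 + (I*√31)*√(1 + 1/961)))²/6)*(-1/782482) = (-8 + (19 + (-8 + (I*√31)*√(962/961)))²/6)*(-1/782482) = (-8 + (19 + (-8 + (I*√31)*(√962/31)))²/6)*(-1/782482) = (-8 + (19 + (-8 + I*√29822/31))²/6)*(-1/782482) = (-8 + (11 + I*√29822/31)²/6)*(-1/782482) = 4/391241 - (11 + I*√29822/31)²/4694892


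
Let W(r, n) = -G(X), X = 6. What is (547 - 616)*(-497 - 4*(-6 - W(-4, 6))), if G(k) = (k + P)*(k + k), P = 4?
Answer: 65757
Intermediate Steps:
G(k) = 2*k*(4 + k) (G(k) = (k + 4)*(k + k) = (4 + k)*(2*k) = 2*k*(4 + k))
W(r, n) = -120 (W(r, n) = -2*6*(4 + 6) = -2*6*10 = -1*120 = -120)
(547 - 616)*(-497 - 4*(-6 - W(-4, 6))) = (547 - 616)*(-497 - 4*(-6 - 1*(-120))) = -69*(-497 - 4*(-6 + 120)) = -69*(-497 - 4*114) = -69*(-497 - 1*456) = -69*(-497 - 456) = -69*(-953) = 65757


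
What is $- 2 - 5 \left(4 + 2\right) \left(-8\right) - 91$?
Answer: $-571$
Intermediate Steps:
$- 2 - 5 \left(4 + 2\right) \left(-8\right) - 91 = - 2 \left(-5\right) 6 \left(-8\right) - 91 = - 2 \left(\left(-30\right) \left(-8\right)\right) - 91 = \left(-2\right) 240 - 91 = -480 - 91 = -571$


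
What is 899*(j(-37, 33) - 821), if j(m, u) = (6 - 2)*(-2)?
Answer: -745271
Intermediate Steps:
j(m, u) = -8 (j(m, u) = 4*(-2) = -8)
899*(j(-37, 33) - 821) = 899*(-8 - 821) = 899*(-829) = -745271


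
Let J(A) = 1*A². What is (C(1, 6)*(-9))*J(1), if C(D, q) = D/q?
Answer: -3/2 ≈ -1.5000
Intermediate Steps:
J(A) = A²
(C(1, 6)*(-9))*J(1) = ((1/6)*(-9))*1² = ((1*(⅙))*(-9))*1 = ((⅙)*(-9))*1 = -3/2*1 = -3/2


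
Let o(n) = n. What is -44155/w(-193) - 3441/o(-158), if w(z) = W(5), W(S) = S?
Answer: -1391857/158 ≈ -8809.2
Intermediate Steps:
w(z) = 5
-44155/w(-193) - 3441/o(-158) = -44155/5 - 3441/(-158) = -44155*1/5 - 3441*(-1/158) = -8831 + 3441/158 = -1391857/158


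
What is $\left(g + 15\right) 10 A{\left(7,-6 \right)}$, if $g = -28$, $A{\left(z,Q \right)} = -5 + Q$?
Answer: $1430$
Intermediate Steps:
$\left(g + 15\right) 10 A{\left(7,-6 \right)} = \left(-28 + 15\right) 10 \left(-5 - 6\right) = \left(-13\right) 10 \left(-11\right) = \left(-130\right) \left(-11\right) = 1430$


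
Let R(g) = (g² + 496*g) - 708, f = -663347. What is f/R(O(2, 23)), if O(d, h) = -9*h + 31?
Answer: 663347/57028 ≈ 11.632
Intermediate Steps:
O(d, h) = 31 - 9*h
R(g) = -708 + g² + 496*g
f/R(O(2, 23)) = -663347/(-708 + (31 - 9*23)² + 496*(31 - 9*23)) = -663347/(-708 + (31 - 207)² + 496*(31 - 207)) = -663347/(-708 + (-176)² + 496*(-176)) = -663347/(-708 + 30976 - 87296) = -663347/(-57028) = -663347*(-1/57028) = 663347/57028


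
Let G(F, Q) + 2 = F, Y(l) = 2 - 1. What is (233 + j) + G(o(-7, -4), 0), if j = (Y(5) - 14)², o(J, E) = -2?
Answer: 398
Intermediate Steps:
Y(l) = 1
G(F, Q) = -2 + F
j = 169 (j = (1 - 14)² = (-13)² = 169)
(233 + j) + G(o(-7, -4), 0) = (233 + 169) + (-2 - 2) = 402 - 4 = 398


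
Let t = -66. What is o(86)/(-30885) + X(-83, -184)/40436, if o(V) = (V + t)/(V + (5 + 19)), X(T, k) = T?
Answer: -2570807/1248865860 ≈ -0.0020585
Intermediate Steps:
o(V) = (-66 + V)/(24 + V) (o(V) = (V - 66)/(V + (5 + 19)) = (-66 + V)/(V + 24) = (-66 + V)/(24 + V))
o(86)/(-30885) + X(-83, -184)/40436 = ((-66 + 86)/(24 + 86))/(-30885) - 83/40436 = (20/110)*(-1/30885) - 83*1/40436 = ((1/110)*20)*(-1/30885) - 83/40436 = (2/11)*(-1/30885) - 83/40436 = -2/339735 - 83/40436 = -2570807/1248865860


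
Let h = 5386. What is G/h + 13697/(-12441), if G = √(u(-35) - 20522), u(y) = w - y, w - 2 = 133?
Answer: -13697/12441 + 4*I*√318/2693 ≈ -1.101 + 0.026487*I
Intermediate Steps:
w = 135 (w = 2 + 133 = 135)
u(y) = 135 - y
G = 8*I*√318 (G = √((135 - 1*(-35)) - 20522) = √((135 + 35) - 20522) = √(170 - 20522) = √(-20352) = 8*I*√318 ≈ 142.66*I)
G/h + 13697/(-12441) = (8*I*√318)/5386 + 13697/(-12441) = (8*I*√318)*(1/5386) + 13697*(-1/12441) = 4*I*√318/2693 - 13697/12441 = -13697/12441 + 4*I*√318/2693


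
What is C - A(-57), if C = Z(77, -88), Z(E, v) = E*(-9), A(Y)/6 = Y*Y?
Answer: -20187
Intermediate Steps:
A(Y) = 6*Y**2 (A(Y) = 6*(Y*Y) = 6*Y**2)
Z(E, v) = -9*E
C = -693 (C = -9*77 = -693)
C - A(-57) = -693 - 6*(-57)**2 = -693 - 6*3249 = -693 - 1*19494 = -693 - 19494 = -20187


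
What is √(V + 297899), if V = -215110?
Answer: √82789 ≈ 287.73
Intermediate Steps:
√(V + 297899) = √(-215110 + 297899) = √82789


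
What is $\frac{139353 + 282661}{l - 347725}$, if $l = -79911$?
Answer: $- \frac{211007}{213818} \approx -0.98685$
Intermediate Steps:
$\frac{139353 + 282661}{l - 347725} = \frac{139353 + 282661}{-79911 - 347725} = \frac{422014}{-427636} = 422014 \left(- \frac{1}{427636}\right) = - \frac{211007}{213818}$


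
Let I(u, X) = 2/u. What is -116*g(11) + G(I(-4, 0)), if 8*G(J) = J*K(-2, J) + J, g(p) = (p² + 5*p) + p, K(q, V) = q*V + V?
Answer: -694147/32 ≈ -21692.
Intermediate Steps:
K(q, V) = V + V*q (K(q, V) = V*q + V = V + V*q)
g(p) = p² + 6*p
G(J) = -J²/8 + J/8 (G(J) = (J*(J*(1 - 2)) + J)/8 = (J*(J*(-1)) + J)/8 = (J*(-J) + J)/8 = (-J² + J)/8 = (J - J²)/8 = -J²/8 + J/8)
-116*g(11) + G(I(-4, 0)) = -1276*(6 + 11) + (2/(-4))*(1 - 2/(-4))/8 = -1276*17 + (2*(-¼))*(1 - 2*(-1)/4)/8 = -116*187 + (⅛)*(-½)*(1 - 1*(-½)) = -21692 + (⅛)*(-½)*(1 + ½) = -21692 + (⅛)*(-½)*(3/2) = -21692 - 3/32 = -694147/32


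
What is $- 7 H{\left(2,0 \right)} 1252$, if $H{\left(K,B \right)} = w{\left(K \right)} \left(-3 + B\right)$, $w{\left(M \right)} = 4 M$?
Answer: $210336$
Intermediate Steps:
$H{\left(K,B \right)} = 4 K \left(-3 + B\right)$
$- 7 H{\left(2,0 \right)} 1252 = - 7 \cdot 4 \cdot 2 \left(-3 + 0\right) 1252 = - 7 \cdot 4 \cdot 2 \left(-3\right) 1252 = \left(-7\right) \left(-24\right) 1252 = 168 \cdot 1252 = 210336$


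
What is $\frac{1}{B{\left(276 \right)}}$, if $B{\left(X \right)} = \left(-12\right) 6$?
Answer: $- \frac{1}{72} \approx -0.013889$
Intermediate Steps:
$B{\left(X \right)} = -72$
$\frac{1}{B{\left(276 \right)}} = \frac{1}{-72} = - \frac{1}{72}$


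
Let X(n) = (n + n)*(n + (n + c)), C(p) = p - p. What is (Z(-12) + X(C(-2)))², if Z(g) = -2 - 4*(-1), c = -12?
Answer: 4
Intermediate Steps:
Z(g) = 2 (Z(g) = -2 + 4 = 2)
C(p) = 0
X(n) = 2*n*(-12 + 2*n) (X(n) = (n + n)*(n + (n - 12)) = (2*n)*(n + (-12 + n)) = (2*n)*(-12 + 2*n) = 2*n*(-12 + 2*n))
(Z(-12) + X(C(-2)))² = (2 + 4*0*(-6 + 0))² = (2 + 4*0*(-6))² = (2 + 0)² = 2² = 4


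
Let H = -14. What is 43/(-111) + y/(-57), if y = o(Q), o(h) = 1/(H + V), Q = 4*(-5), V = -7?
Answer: -17120/44289 ≈ -0.38655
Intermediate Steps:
Q = -20
o(h) = -1/21 (o(h) = 1/(-14 - 7) = 1/(-21) = -1/21)
y = -1/21 ≈ -0.047619
43/(-111) + y/(-57) = 43/(-111) - 1/21/(-57) = 43*(-1/111) - 1/21*(-1/57) = -43/111 + 1/1197 = -17120/44289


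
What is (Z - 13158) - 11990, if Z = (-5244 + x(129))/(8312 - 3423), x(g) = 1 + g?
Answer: -122953686/4889 ≈ -25149.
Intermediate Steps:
Z = -5114/4889 (Z = (-5244 + (1 + 129))/(8312 - 3423) = (-5244 + 130)/4889 = -5114*1/4889 = -5114/4889 ≈ -1.0460)
(Z - 13158) - 11990 = (-5114/4889 - 13158) - 11990 = -64334576/4889 - 11990 = -122953686/4889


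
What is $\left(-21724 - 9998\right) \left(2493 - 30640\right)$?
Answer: $892879134$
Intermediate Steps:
$\left(-21724 - 9998\right) \left(2493 - 30640\right) = \left(-31722\right) \left(-28147\right) = 892879134$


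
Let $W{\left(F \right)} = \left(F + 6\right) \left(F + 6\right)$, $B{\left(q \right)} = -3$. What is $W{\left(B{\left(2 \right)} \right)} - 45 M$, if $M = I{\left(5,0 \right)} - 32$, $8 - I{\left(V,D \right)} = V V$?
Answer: $2214$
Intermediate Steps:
$I{\left(V,D \right)} = 8 - V^{2}$ ($I{\left(V,D \right)} = 8 - V V = 8 - V^{2}$)
$W{\left(F \right)} = \left(6 + F\right)^{2}$ ($W{\left(F \right)} = \left(6 + F\right) \left(6 + F\right) = \left(6 + F\right)^{2}$)
$M = -49$ ($M = \left(8 - 5^{2}\right) - 32 = \left(8 - 25\right) - 32 = -17 - 32 = -49$)
$W{\left(B{\left(2 \right)} \right)} - 45 M = \left(6 - 3\right)^{2} - -2205 = 3^{2} + 2205 = 9 + 2205 = 2214$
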